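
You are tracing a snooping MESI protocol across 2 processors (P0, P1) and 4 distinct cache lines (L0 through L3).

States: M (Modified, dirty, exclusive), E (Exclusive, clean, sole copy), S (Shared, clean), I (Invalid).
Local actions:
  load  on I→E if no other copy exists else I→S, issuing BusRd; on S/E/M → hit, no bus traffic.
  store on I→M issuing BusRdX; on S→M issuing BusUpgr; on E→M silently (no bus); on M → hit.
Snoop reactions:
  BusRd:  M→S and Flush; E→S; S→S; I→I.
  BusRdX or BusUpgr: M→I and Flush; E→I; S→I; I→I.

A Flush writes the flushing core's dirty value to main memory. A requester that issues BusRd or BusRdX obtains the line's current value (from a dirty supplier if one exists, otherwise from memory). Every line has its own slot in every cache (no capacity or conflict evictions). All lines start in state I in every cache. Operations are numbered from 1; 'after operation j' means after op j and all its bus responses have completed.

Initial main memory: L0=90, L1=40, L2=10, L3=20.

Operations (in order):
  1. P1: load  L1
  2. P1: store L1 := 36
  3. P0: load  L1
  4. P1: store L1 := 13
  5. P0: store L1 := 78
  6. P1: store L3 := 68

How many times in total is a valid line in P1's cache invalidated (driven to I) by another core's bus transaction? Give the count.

[1] P1: load  L1 | P0:I, P1:E(40) | bus: BusRd
[2] P1: store L1 := 36 | P0:I, P1:M(36) | bus: none
[3] P0: load  L1 | P0:S(36), P1:S(36) | bus: BusRd,Flush
[4] P1: store L1 := 13 | P0:I, P1:M(13) | bus: BusUpgr
[5] P0: store L1 := 78 | P0:M(78), P1:I | bus: BusRdX,Flush
[6] P1: store L3 := 68 | P0:I, P1:M(68) | bus: BusRdX

invalidations = 1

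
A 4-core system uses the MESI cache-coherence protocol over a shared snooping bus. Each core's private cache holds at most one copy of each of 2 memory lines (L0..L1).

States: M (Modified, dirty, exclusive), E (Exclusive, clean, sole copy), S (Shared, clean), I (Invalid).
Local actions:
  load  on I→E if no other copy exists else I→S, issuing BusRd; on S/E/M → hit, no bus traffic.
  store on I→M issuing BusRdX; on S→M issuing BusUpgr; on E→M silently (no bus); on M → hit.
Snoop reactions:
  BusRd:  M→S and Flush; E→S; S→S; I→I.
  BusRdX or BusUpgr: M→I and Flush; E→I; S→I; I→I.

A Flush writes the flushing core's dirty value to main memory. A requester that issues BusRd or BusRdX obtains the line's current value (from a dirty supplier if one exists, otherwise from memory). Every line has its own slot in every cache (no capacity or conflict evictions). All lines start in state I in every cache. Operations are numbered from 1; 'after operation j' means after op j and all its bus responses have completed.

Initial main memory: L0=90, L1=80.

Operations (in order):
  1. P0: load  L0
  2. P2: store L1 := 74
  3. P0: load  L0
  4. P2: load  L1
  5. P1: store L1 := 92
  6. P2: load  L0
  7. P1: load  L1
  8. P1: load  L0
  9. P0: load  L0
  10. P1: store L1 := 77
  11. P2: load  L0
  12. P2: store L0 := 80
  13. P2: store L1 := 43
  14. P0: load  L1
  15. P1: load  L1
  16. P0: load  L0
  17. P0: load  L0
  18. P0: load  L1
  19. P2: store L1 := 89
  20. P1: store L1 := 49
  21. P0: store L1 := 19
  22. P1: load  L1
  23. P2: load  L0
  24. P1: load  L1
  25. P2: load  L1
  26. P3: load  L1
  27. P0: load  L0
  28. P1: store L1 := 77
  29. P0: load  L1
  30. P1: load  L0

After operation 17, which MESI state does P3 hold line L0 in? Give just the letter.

state = I

step 1: P0: load  L0  ⟶  EIII  (L0)  txn=BusRd  M[L0]=90
step 2: P2: store L1 := 74  ⟶  IIMI  (L1)  txn=BusRdX  M[L1]=80
step 3: P0: load  L0  ⟶  EIII  (L0)  txn=∅  M[L0]=90
step 4: P2: load  L1  ⟶  IIMI  (L1)  txn=∅  M[L1]=80
step 5: P1: store L1 := 92  ⟶  IMII  (L1)  txn=BusRdX+Flush  M[L1]=74
step 6: P2: load  L0  ⟶  SISI  (L0)  txn=BusRd  M[L0]=90
step 7: P1: load  L1  ⟶  IMII  (L1)  txn=∅  M[L1]=74
step 8: P1: load  L0  ⟶  SSSI  (L0)  txn=BusRd  M[L0]=90
step 9: P0: load  L0  ⟶  SSSI  (L0)  txn=∅  M[L0]=90
step 10: P1: store L1 := 77  ⟶  IMII  (L1)  txn=∅  M[L1]=74
step 11: P2: load  L0  ⟶  SSSI  (L0)  txn=∅  M[L0]=90
step 12: P2: store L0 := 80  ⟶  IIMI  (L0)  txn=BusUpgr  M[L0]=90
step 13: P2: store L1 := 43  ⟶  IIMI  (L1)  txn=BusRdX+Flush  M[L1]=77
step 14: P0: load  L1  ⟶  SISI  (L1)  txn=BusRd+Flush  M[L1]=43
step 15: P1: load  L1  ⟶  SSSI  (L1)  txn=BusRd  M[L1]=43
step 16: P0: load  L0  ⟶  SISI  (L0)  txn=BusRd+Flush  M[L0]=80
step 17: P0: load  L0  ⟶  SISI  (L0)  txn=∅  M[L0]=80
step 18: P0: load  L1  ⟶  SSSI  (L1)  txn=∅  M[L1]=43
step 19: P2: store L1 := 89  ⟶  IIMI  (L1)  txn=BusUpgr  M[L1]=43
step 20: P1: store L1 := 49  ⟶  IMII  (L1)  txn=BusRdX+Flush  M[L1]=89
step 21: P0: store L1 := 19  ⟶  MIII  (L1)  txn=BusRdX+Flush  M[L1]=49
step 22: P1: load  L1  ⟶  SSII  (L1)  txn=BusRd+Flush  M[L1]=19
step 23: P2: load  L0  ⟶  SISI  (L0)  txn=∅  M[L0]=80
step 24: P1: load  L1  ⟶  SSII  (L1)  txn=∅  M[L1]=19
step 25: P2: load  L1  ⟶  SSSI  (L1)  txn=BusRd  M[L1]=19
step 26: P3: load  L1  ⟶  SSSS  (L1)  txn=BusRd  M[L1]=19
step 27: P0: load  L0  ⟶  SISI  (L0)  txn=∅  M[L0]=80
step 28: P1: store L1 := 77  ⟶  IMII  (L1)  txn=BusUpgr  M[L1]=19
step 29: P0: load  L1  ⟶  SSII  (L1)  txn=BusRd+Flush  M[L1]=77
step 30: P1: load  L0  ⟶  SSSI  (L0)  txn=BusRd  M[L0]=80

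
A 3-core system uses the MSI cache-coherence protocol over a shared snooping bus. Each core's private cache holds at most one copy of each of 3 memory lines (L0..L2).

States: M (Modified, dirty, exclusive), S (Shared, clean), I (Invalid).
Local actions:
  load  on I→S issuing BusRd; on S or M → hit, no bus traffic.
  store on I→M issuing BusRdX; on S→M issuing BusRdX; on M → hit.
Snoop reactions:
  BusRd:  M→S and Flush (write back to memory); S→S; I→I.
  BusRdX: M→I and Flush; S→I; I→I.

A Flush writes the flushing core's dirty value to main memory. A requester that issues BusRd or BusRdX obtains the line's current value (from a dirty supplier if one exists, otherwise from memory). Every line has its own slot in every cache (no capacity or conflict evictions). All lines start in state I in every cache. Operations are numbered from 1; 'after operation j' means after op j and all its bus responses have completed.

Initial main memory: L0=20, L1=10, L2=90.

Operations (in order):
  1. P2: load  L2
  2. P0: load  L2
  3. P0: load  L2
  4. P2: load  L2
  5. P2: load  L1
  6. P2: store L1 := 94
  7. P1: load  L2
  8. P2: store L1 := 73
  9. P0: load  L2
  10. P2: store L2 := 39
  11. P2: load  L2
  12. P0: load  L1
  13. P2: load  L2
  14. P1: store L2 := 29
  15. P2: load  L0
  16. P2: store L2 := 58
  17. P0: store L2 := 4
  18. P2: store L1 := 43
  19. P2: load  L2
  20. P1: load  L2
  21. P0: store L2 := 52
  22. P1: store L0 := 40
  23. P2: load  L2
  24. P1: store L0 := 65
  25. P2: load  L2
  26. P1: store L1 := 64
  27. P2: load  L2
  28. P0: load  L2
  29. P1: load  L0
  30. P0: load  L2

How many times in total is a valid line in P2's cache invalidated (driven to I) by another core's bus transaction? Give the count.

invalidations = 5

1. P2: load  L2  bus=[BusRd]  L2: P0=I P1=I P2=S  mem[L2]=90
2. P0: load  L2  bus=[BusRd]  L2: P0=S P1=I P2=S  mem[L2]=90
3. P0: load  L2  bus=[-]  L2: P0=S P1=I P2=S  mem[L2]=90
4. P2: load  L2  bus=[-]  L2: P0=S P1=I P2=S  mem[L2]=90
5. P2: load  L1  bus=[BusRd]  L1: P0=I P1=I P2=S  mem[L1]=10
6. P2: store L1 := 94  bus=[BusRdX]  L1: P0=I P1=I P2=M  mem[L1]=10
7. P1: load  L2  bus=[BusRd]  L2: P0=S P1=S P2=S  mem[L2]=90
8. P2: store L1 := 73  bus=[-]  L1: P0=I P1=I P2=M  mem[L1]=10
9. P0: load  L2  bus=[-]  L2: P0=S P1=S P2=S  mem[L2]=90
10. P2: store L2 := 39  bus=[BusRdX]  L2: P0=I P1=I P2=M  mem[L2]=90
11. P2: load  L2  bus=[-]  L2: P0=I P1=I P2=M  mem[L2]=90
12. P0: load  L1  bus=[BusRd,Flush]  L1: P0=S P1=I P2=S  mem[L1]=73
13. P2: load  L2  bus=[-]  L2: P0=I P1=I P2=M  mem[L2]=90
14. P1: store L2 := 29  bus=[BusRdX,Flush]  L2: P0=I P1=M P2=I  mem[L2]=39
15. P2: load  L0  bus=[BusRd]  L0: P0=I P1=I P2=S  mem[L0]=20
16. P2: store L2 := 58  bus=[BusRdX,Flush]  L2: P0=I P1=I P2=M  mem[L2]=29
17. P0: store L2 := 4  bus=[BusRdX,Flush]  L2: P0=M P1=I P2=I  mem[L2]=58
18. P2: store L1 := 43  bus=[BusRdX]  L1: P0=I P1=I P2=M  mem[L1]=73
19. P2: load  L2  bus=[BusRd,Flush]  L2: P0=S P1=I P2=S  mem[L2]=4
20. P1: load  L2  bus=[BusRd]  L2: P0=S P1=S P2=S  mem[L2]=4
21. P0: store L2 := 52  bus=[BusRdX]  L2: P0=M P1=I P2=I  mem[L2]=4
22. P1: store L0 := 40  bus=[BusRdX]  L0: P0=I P1=M P2=I  mem[L0]=20
23. P2: load  L2  bus=[BusRd,Flush]  L2: P0=S P1=I P2=S  mem[L2]=52
24. P1: store L0 := 65  bus=[-]  L0: P0=I P1=M P2=I  mem[L0]=20
25. P2: load  L2  bus=[-]  L2: P0=S P1=I P2=S  mem[L2]=52
26. P1: store L1 := 64  bus=[BusRdX,Flush]  L1: P0=I P1=M P2=I  mem[L1]=43
27. P2: load  L2  bus=[-]  L2: P0=S P1=I P2=S  mem[L2]=52
28. P0: load  L2  bus=[-]  L2: P0=S P1=I P2=S  mem[L2]=52
29. P1: load  L0  bus=[-]  L0: P0=I P1=M P2=I  mem[L0]=20
30. P0: load  L2  bus=[-]  L2: P0=S P1=I P2=S  mem[L2]=52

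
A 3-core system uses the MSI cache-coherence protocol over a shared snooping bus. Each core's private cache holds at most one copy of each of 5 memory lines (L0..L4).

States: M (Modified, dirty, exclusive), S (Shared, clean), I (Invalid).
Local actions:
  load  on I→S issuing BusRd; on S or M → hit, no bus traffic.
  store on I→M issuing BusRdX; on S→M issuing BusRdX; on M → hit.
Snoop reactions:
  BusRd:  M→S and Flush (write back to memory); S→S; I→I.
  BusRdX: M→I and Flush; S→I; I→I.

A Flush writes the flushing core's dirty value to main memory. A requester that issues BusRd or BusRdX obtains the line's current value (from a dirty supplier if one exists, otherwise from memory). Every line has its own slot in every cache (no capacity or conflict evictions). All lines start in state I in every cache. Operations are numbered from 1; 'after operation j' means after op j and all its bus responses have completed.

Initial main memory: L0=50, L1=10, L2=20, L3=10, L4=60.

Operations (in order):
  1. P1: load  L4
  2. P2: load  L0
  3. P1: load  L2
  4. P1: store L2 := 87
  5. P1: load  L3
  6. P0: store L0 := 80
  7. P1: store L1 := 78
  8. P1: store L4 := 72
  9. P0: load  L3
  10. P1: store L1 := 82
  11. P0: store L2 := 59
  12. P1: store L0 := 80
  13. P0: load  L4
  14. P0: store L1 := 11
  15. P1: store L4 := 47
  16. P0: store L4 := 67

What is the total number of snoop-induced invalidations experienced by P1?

invalidations = 3

step 1: P1: load  L4  ⟶  ISI  (L4)  txn=BusRd  M[L4]=60
step 2: P2: load  L0  ⟶  IIS  (L0)  txn=BusRd  M[L0]=50
step 3: P1: load  L2  ⟶  ISI  (L2)  txn=BusRd  M[L2]=20
step 4: P1: store L2 := 87  ⟶  IMI  (L2)  txn=BusRdX  M[L2]=20
step 5: P1: load  L3  ⟶  ISI  (L3)  txn=BusRd  M[L3]=10
step 6: P0: store L0 := 80  ⟶  MII  (L0)  txn=BusRdX  M[L0]=50
step 7: P1: store L1 := 78  ⟶  IMI  (L1)  txn=BusRdX  M[L1]=10
step 8: P1: store L4 := 72  ⟶  IMI  (L4)  txn=BusRdX  M[L4]=60
step 9: P0: load  L3  ⟶  SSI  (L3)  txn=BusRd  M[L3]=10
step 10: P1: store L1 := 82  ⟶  IMI  (L1)  txn=∅  M[L1]=10
step 11: P0: store L2 := 59  ⟶  MII  (L2)  txn=BusRdX+Flush  M[L2]=87
step 12: P1: store L0 := 80  ⟶  IMI  (L0)  txn=BusRdX+Flush  M[L0]=80
step 13: P0: load  L4  ⟶  SSI  (L4)  txn=BusRd+Flush  M[L4]=72
step 14: P0: store L1 := 11  ⟶  MII  (L1)  txn=BusRdX+Flush  M[L1]=82
step 15: P1: store L4 := 47  ⟶  IMI  (L4)  txn=BusRdX  M[L4]=72
step 16: P0: store L4 := 67  ⟶  MII  (L4)  txn=BusRdX+Flush  M[L4]=47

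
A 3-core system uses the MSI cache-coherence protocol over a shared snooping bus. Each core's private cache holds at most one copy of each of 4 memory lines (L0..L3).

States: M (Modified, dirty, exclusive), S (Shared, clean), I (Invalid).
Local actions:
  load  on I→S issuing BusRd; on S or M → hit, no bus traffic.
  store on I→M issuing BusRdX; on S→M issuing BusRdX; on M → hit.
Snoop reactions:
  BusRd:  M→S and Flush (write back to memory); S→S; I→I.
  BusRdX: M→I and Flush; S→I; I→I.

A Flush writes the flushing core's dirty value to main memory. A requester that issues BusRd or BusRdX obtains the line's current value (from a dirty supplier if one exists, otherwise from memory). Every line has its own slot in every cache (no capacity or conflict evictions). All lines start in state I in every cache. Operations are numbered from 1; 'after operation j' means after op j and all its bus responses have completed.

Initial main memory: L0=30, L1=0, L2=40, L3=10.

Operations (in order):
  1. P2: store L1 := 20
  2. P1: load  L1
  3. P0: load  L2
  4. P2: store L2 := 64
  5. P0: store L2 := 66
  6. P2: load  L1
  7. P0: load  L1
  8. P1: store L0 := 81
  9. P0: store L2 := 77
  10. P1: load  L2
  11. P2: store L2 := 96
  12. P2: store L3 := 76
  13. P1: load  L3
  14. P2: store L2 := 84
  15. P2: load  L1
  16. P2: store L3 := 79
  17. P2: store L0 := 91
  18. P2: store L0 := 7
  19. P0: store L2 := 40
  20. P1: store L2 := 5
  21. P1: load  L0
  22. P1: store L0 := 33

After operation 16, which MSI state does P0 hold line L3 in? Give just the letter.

state = I

  op1 P2: store L1 := 20 → I/I/M on L1; bus BusRdX; mem=0
  op2 P1: load  L1 → I/S/S on L1; bus BusRd Flush; mem=20
  op3 P0: load  L2 → S/I/I on L2; bus BusRd; mem=40
  op4 P2: store L2 := 64 → I/I/M on L2; bus BusRdX; mem=40
  op5 P0: store L2 := 66 → M/I/I on L2; bus BusRdX Flush; mem=64
  op6 P2: load  L1 → I/S/S on L1; bus (none); mem=20
  op7 P0: load  L1 → S/S/S on L1; bus BusRd; mem=20
  op8 P1: store L0 := 81 → I/M/I on L0; bus BusRdX; mem=30
  op9 P0: store L2 := 77 → M/I/I on L2; bus (none); mem=64
  op10 P1: load  L2 → S/S/I on L2; bus BusRd Flush; mem=77
  op11 P2: store L2 := 96 → I/I/M on L2; bus BusRdX; mem=77
  op12 P2: store L3 := 76 → I/I/M on L3; bus BusRdX; mem=10
  op13 P1: load  L3 → I/S/S on L3; bus BusRd Flush; mem=76
  op14 P2: store L2 := 84 → I/I/M on L2; bus (none); mem=77
  op15 P2: load  L1 → S/S/S on L1; bus (none); mem=20
  op16 P2: store L3 := 79 → I/I/M on L3; bus BusRdX; mem=76
  op17 P2: store L0 := 91 → I/I/M on L0; bus BusRdX Flush; mem=81
  op18 P2: store L0 := 7 → I/I/M on L0; bus (none); mem=81
  op19 P0: store L2 := 40 → M/I/I on L2; bus BusRdX Flush; mem=84
  op20 P1: store L2 := 5 → I/M/I on L2; bus BusRdX Flush; mem=40
  op21 P1: load  L0 → I/S/S on L0; bus BusRd Flush; mem=7
  op22 P1: store L0 := 33 → I/M/I on L0; bus BusRdX; mem=7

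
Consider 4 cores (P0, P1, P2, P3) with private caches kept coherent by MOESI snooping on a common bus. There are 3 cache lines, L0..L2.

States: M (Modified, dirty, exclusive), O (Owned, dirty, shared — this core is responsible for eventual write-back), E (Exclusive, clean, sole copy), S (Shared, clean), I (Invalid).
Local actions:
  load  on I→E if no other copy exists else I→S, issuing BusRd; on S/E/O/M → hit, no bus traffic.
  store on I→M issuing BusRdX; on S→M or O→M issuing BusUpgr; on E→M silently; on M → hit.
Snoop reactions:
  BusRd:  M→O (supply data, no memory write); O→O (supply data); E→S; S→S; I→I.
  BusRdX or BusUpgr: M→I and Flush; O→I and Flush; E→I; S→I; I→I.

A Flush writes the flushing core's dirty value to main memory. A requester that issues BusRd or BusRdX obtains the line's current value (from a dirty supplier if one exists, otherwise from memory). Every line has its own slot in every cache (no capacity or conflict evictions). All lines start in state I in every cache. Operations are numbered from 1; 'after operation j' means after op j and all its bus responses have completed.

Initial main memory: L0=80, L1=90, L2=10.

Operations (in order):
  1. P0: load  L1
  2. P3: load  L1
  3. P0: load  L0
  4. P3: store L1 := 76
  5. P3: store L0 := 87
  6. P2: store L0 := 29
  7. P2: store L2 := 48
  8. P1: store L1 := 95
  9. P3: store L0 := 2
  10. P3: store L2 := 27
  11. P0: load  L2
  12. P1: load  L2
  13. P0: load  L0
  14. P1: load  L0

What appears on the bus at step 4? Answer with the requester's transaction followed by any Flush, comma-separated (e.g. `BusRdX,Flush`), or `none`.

1. P0: load  L1  bus=[BusRd]  L1: P0=E P1=I P2=I P3=I  mem[L1]=90
2. P3: load  L1  bus=[BusRd]  L1: P0=S P1=I P2=I P3=S  mem[L1]=90
3. P0: load  L0  bus=[BusRd]  L0: P0=E P1=I P2=I P3=I  mem[L0]=80
4. P3: store L1 := 76  bus=[BusUpgr]  L1: P0=I P1=I P2=I P3=M  mem[L1]=90
5. P3: store L0 := 87  bus=[BusRdX]  L0: P0=I P1=I P2=I P3=M  mem[L0]=80
6. P2: store L0 := 29  bus=[BusRdX,Flush]  L0: P0=I P1=I P2=M P3=I  mem[L0]=87
7. P2: store L2 := 48  bus=[BusRdX]  L2: P0=I P1=I P2=M P3=I  mem[L2]=10
8. P1: store L1 := 95  bus=[BusRdX,Flush]  L1: P0=I P1=M P2=I P3=I  mem[L1]=76
9. P3: store L0 := 2  bus=[BusRdX,Flush]  L0: P0=I P1=I P2=I P3=M  mem[L0]=29
10. P3: store L2 := 27  bus=[BusRdX,Flush]  L2: P0=I P1=I P2=I P3=M  mem[L2]=48
11. P0: load  L2  bus=[BusRd]  L2: P0=S P1=I P2=I P3=O  mem[L2]=48
12. P1: load  L2  bus=[BusRd]  L2: P0=S P1=S P2=I P3=O  mem[L2]=48
13. P0: load  L0  bus=[BusRd]  L0: P0=S P1=I P2=I P3=O  mem[L0]=29
14. P1: load  L0  bus=[BusRd]  L0: P0=S P1=S P2=I P3=O  mem[L0]=29

bus = BusUpgr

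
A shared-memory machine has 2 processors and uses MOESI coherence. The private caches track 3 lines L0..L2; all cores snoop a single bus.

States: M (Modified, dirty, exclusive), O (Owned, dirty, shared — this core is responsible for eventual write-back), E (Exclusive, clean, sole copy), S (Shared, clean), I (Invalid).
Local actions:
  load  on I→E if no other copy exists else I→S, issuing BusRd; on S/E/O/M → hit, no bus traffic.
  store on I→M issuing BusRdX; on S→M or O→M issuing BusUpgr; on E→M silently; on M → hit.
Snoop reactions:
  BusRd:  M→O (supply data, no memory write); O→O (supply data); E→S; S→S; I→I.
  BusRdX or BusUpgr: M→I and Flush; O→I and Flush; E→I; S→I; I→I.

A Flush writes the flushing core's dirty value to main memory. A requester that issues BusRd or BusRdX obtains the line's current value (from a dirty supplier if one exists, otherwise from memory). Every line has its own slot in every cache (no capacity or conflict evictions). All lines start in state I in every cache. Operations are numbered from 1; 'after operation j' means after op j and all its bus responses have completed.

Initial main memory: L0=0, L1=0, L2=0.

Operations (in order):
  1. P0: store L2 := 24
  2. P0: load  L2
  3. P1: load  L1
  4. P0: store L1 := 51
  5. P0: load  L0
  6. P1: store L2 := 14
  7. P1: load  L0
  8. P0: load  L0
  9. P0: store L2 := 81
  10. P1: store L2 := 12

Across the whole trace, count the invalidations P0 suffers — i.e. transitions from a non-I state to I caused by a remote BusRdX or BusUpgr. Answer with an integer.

  op1 P0: store L2 := 24 → M/I on L2; bus BusRdX; mem=0
  op2 P0: load  L2 → M/I on L2; bus (none); mem=0
  op3 P1: load  L1 → I/E on L1; bus BusRd; mem=0
  op4 P0: store L1 := 51 → M/I on L1; bus BusRdX; mem=0
  op5 P0: load  L0 → E/I on L0; bus BusRd; mem=0
  op6 P1: store L2 := 14 → I/M on L2; bus BusRdX Flush; mem=24
  op7 P1: load  L0 → S/S on L0; bus BusRd; mem=0
  op8 P0: load  L0 → S/S on L0; bus (none); mem=0
  op9 P0: store L2 := 81 → M/I on L2; bus BusRdX Flush; mem=14
  op10 P1: store L2 := 12 → I/M on L2; bus BusRdX Flush; mem=81

invalidations = 2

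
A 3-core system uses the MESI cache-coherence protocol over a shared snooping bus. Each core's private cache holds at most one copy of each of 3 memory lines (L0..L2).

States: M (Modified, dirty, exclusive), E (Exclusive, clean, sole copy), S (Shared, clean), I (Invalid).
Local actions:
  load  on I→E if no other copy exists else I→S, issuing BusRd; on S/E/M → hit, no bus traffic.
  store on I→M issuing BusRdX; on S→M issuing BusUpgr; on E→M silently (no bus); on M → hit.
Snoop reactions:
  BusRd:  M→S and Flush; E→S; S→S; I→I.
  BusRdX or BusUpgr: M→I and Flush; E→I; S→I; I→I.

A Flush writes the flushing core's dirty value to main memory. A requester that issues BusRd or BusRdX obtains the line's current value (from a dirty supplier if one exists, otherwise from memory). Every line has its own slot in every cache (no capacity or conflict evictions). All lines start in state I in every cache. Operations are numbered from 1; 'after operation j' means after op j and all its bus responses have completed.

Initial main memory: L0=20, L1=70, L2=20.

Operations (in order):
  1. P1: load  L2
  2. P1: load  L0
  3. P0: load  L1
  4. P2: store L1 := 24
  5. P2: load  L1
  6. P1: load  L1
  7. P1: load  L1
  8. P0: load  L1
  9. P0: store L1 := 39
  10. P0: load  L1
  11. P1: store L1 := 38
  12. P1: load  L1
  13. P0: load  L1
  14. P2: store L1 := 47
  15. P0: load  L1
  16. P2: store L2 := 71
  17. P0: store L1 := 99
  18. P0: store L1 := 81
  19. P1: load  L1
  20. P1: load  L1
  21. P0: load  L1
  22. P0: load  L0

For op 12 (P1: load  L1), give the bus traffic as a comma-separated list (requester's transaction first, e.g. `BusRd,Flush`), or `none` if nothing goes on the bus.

bus = none

1. P1: load  L2  bus=[BusRd]  L2: P0=I P1=E P2=I  mem[L2]=20
2. P1: load  L0  bus=[BusRd]  L0: P0=I P1=E P2=I  mem[L0]=20
3. P0: load  L1  bus=[BusRd]  L1: P0=E P1=I P2=I  mem[L1]=70
4. P2: store L1 := 24  bus=[BusRdX]  L1: P0=I P1=I P2=M  mem[L1]=70
5. P2: load  L1  bus=[-]  L1: P0=I P1=I P2=M  mem[L1]=70
6. P1: load  L1  bus=[BusRd,Flush]  L1: P0=I P1=S P2=S  mem[L1]=24
7. P1: load  L1  bus=[-]  L1: P0=I P1=S P2=S  mem[L1]=24
8. P0: load  L1  bus=[BusRd]  L1: P0=S P1=S P2=S  mem[L1]=24
9. P0: store L1 := 39  bus=[BusUpgr]  L1: P0=M P1=I P2=I  mem[L1]=24
10. P0: load  L1  bus=[-]  L1: P0=M P1=I P2=I  mem[L1]=24
11. P1: store L1 := 38  bus=[BusRdX,Flush]  L1: P0=I P1=M P2=I  mem[L1]=39
12. P1: load  L1  bus=[-]  L1: P0=I P1=M P2=I  mem[L1]=39
13. P0: load  L1  bus=[BusRd,Flush]  L1: P0=S P1=S P2=I  mem[L1]=38
14. P2: store L1 := 47  bus=[BusRdX]  L1: P0=I P1=I P2=M  mem[L1]=38
15. P0: load  L1  bus=[BusRd,Flush]  L1: P0=S P1=I P2=S  mem[L1]=47
16. P2: store L2 := 71  bus=[BusRdX]  L2: P0=I P1=I P2=M  mem[L2]=20
17. P0: store L1 := 99  bus=[BusUpgr]  L1: P0=M P1=I P2=I  mem[L1]=47
18. P0: store L1 := 81  bus=[-]  L1: P0=M P1=I P2=I  mem[L1]=47
19. P1: load  L1  bus=[BusRd,Flush]  L1: P0=S P1=S P2=I  mem[L1]=81
20. P1: load  L1  bus=[-]  L1: P0=S P1=S P2=I  mem[L1]=81
21. P0: load  L1  bus=[-]  L1: P0=S P1=S P2=I  mem[L1]=81
22. P0: load  L0  bus=[BusRd]  L0: P0=S P1=S P2=I  mem[L0]=20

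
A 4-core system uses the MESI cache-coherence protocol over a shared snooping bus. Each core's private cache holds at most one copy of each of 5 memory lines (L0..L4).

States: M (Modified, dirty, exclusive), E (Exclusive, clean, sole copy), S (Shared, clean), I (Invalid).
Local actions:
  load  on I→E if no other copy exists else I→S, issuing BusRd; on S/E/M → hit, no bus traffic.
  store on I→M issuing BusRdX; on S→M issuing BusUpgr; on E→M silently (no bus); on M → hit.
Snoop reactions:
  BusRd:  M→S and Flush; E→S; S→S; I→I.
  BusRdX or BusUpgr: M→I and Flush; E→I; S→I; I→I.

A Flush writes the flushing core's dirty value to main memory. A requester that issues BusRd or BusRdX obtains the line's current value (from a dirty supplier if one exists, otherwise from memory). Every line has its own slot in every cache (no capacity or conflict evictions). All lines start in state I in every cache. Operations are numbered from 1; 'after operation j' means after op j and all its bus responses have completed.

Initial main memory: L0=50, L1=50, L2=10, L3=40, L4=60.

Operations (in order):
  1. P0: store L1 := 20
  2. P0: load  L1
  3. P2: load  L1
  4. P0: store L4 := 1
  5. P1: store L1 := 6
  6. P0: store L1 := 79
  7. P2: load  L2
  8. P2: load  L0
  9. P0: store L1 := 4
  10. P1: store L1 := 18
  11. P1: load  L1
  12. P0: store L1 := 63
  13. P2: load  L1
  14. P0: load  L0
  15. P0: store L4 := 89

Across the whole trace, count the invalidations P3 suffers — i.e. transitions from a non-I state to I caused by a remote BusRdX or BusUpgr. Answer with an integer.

1. P0: store L1 := 20  bus=[BusRdX]  L1: P0=M P1=I P2=I P3=I  mem[L1]=50
2. P0: load  L1  bus=[-]  L1: P0=M P1=I P2=I P3=I  mem[L1]=50
3. P2: load  L1  bus=[BusRd,Flush]  L1: P0=S P1=I P2=S P3=I  mem[L1]=20
4. P0: store L4 := 1  bus=[BusRdX]  L4: P0=M P1=I P2=I P3=I  mem[L4]=60
5. P1: store L1 := 6  bus=[BusRdX]  L1: P0=I P1=M P2=I P3=I  mem[L1]=20
6. P0: store L1 := 79  bus=[BusRdX,Flush]  L1: P0=M P1=I P2=I P3=I  mem[L1]=6
7. P2: load  L2  bus=[BusRd]  L2: P0=I P1=I P2=E P3=I  mem[L2]=10
8. P2: load  L0  bus=[BusRd]  L0: P0=I P1=I P2=E P3=I  mem[L0]=50
9. P0: store L1 := 4  bus=[-]  L1: P0=M P1=I P2=I P3=I  mem[L1]=6
10. P1: store L1 := 18  bus=[BusRdX,Flush]  L1: P0=I P1=M P2=I P3=I  mem[L1]=4
11. P1: load  L1  bus=[-]  L1: P0=I P1=M P2=I P3=I  mem[L1]=4
12. P0: store L1 := 63  bus=[BusRdX,Flush]  L1: P0=M P1=I P2=I P3=I  mem[L1]=18
13. P2: load  L1  bus=[BusRd,Flush]  L1: P0=S P1=I P2=S P3=I  mem[L1]=63
14. P0: load  L0  bus=[BusRd]  L0: P0=S P1=I P2=S P3=I  mem[L0]=50
15. P0: store L4 := 89  bus=[-]  L4: P0=M P1=I P2=I P3=I  mem[L4]=60

invalidations = 0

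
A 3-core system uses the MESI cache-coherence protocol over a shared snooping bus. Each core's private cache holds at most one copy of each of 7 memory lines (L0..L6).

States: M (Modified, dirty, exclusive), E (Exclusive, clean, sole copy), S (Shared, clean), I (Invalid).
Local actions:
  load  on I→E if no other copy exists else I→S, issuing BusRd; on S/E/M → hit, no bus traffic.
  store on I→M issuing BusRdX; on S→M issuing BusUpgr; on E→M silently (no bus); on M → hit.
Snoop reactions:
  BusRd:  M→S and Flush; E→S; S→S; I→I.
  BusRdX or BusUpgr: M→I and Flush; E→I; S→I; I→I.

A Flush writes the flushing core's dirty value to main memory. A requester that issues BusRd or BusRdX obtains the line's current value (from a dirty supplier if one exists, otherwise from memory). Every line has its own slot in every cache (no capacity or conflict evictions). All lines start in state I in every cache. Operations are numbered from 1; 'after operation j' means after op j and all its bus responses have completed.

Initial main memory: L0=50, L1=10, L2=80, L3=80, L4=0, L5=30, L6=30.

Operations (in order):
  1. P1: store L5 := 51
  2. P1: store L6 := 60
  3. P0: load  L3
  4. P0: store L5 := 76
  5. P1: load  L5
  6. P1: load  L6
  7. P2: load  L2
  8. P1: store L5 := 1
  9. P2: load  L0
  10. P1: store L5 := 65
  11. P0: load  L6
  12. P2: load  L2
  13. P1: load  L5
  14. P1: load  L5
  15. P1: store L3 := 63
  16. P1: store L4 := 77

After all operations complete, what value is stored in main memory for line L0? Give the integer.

  op1 P1: store L5 := 51 → I/M/I on L5; bus BusRdX; mem=30
  op2 P1: store L6 := 60 → I/M/I on L6; bus BusRdX; mem=30
  op3 P0: load  L3 → E/I/I on L3; bus BusRd; mem=80
  op4 P0: store L5 := 76 → M/I/I on L5; bus BusRdX Flush; mem=51
  op5 P1: load  L5 → S/S/I on L5; bus BusRd Flush; mem=76
  op6 P1: load  L6 → I/M/I on L6; bus (none); mem=30
  op7 P2: load  L2 → I/I/E on L2; bus BusRd; mem=80
  op8 P1: store L5 := 1 → I/M/I on L5; bus BusUpgr; mem=76
  op9 P2: load  L0 → I/I/E on L0; bus BusRd; mem=50
  op10 P1: store L5 := 65 → I/M/I on L5; bus (none); mem=76
  op11 P0: load  L6 → S/S/I on L6; bus BusRd Flush; mem=60
  op12 P2: load  L2 → I/I/E on L2; bus (none); mem=80
  op13 P1: load  L5 → I/M/I on L5; bus (none); mem=76
  op14 P1: load  L5 → I/M/I on L5; bus (none); mem=76
  op15 P1: store L3 := 63 → I/M/I on L3; bus BusRdX; mem=80
  op16 P1: store L4 := 77 → I/M/I on L4; bus BusRdX; mem=0

memory[L0] = 50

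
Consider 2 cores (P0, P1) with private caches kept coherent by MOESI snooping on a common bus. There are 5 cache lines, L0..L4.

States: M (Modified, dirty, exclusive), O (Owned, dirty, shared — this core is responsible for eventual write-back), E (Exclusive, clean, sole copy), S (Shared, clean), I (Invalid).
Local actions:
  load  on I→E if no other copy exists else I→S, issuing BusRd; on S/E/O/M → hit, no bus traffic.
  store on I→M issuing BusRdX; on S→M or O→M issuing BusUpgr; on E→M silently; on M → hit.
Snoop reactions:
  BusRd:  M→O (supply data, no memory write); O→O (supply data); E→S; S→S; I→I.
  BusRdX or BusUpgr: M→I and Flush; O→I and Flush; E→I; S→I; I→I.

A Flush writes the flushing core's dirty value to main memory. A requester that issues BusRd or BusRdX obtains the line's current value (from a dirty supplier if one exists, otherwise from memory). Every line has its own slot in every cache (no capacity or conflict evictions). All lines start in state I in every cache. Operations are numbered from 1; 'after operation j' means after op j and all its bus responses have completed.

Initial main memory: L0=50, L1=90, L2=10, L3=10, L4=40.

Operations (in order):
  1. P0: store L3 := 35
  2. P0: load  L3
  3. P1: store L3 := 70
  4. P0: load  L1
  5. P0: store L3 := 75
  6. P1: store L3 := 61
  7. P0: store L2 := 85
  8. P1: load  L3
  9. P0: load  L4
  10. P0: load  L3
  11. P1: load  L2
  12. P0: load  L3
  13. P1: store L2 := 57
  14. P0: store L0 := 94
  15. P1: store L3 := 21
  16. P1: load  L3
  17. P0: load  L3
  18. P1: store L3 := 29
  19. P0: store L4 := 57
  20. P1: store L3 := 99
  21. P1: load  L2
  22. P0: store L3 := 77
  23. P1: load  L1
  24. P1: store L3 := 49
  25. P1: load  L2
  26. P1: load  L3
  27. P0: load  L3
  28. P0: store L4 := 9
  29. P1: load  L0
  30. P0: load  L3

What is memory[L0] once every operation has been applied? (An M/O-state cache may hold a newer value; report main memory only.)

memory[L0] = 50

step 1: P0: store L3 := 35  ⟶  MI  (L3)  txn=BusRdX  M[L3]=10
step 2: P0: load  L3  ⟶  MI  (L3)  txn=∅  M[L3]=10
step 3: P1: store L3 := 70  ⟶  IM  (L3)  txn=BusRdX+Flush  M[L3]=35
step 4: P0: load  L1  ⟶  EI  (L1)  txn=BusRd  M[L1]=90
step 5: P0: store L3 := 75  ⟶  MI  (L3)  txn=BusRdX+Flush  M[L3]=70
step 6: P1: store L3 := 61  ⟶  IM  (L3)  txn=BusRdX+Flush  M[L3]=75
step 7: P0: store L2 := 85  ⟶  MI  (L2)  txn=BusRdX  M[L2]=10
step 8: P1: load  L3  ⟶  IM  (L3)  txn=∅  M[L3]=75
step 9: P0: load  L4  ⟶  EI  (L4)  txn=BusRd  M[L4]=40
step 10: P0: load  L3  ⟶  SO  (L3)  txn=BusRd  M[L3]=75
step 11: P1: load  L2  ⟶  OS  (L2)  txn=BusRd  M[L2]=10
step 12: P0: load  L3  ⟶  SO  (L3)  txn=∅  M[L3]=75
step 13: P1: store L2 := 57  ⟶  IM  (L2)  txn=BusUpgr+Flush  M[L2]=85
step 14: P0: store L0 := 94  ⟶  MI  (L0)  txn=BusRdX  M[L0]=50
step 15: P1: store L3 := 21  ⟶  IM  (L3)  txn=BusUpgr  M[L3]=75
step 16: P1: load  L3  ⟶  IM  (L3)  txn=∅  M[L3]=75
step 17: P0: load  L3  ⟶  SO  (L3)  txn=BusRd  M[L3]=75
step 18: P1: store L3 := 29  ⟶  IM  (L3)  txn=BusUpgr  M[L3]=75
step 19: P0: store L4 := 57  ⟶  MI  (L4)  txn=∅  M[L4]=40
step 20: P1: store L3 := 99  ⟶  IM  (L3)  txn=∅  M[L3]=75
step 21: P1: load  L2  ⟶  IM  (L2)  txn=∅  M[L2]=85
step 22: P0: store L3 := 77  ⟶  MI  (L3)  txn=BusRdX+Flush  M[L3]=99
step 23: P1: load  L1  ⟶  SS  (L1)  txn=BusRd  M[L1]=90
step 24: P1: store L3 := 49  ⟶  IM  (L3)  txn=BusRdX+Flush  M[L3]=77
step 25: P1: load  L2  ⟶  IM  (L2)  txn=∅  M[L2]=85
step 26: P1: load  L3  ⟶  IM  (L3)  txn=∅  M[L3]=77
step 27: P0: load  L3  ⟶  SO  (L3)  txn=BusRd  M[L3]=77
step 28: P0: store L4 := 9  ⟶  MI  (L4)  txn=∅  M[L4]=40
step 29: P1: load  L0  ⟶  OS  (L0)  txn=BusRd  M[L0]=50
step 30: P0: load  L3  ⟶  SO  (L3)  txn=∅  M[L3]=77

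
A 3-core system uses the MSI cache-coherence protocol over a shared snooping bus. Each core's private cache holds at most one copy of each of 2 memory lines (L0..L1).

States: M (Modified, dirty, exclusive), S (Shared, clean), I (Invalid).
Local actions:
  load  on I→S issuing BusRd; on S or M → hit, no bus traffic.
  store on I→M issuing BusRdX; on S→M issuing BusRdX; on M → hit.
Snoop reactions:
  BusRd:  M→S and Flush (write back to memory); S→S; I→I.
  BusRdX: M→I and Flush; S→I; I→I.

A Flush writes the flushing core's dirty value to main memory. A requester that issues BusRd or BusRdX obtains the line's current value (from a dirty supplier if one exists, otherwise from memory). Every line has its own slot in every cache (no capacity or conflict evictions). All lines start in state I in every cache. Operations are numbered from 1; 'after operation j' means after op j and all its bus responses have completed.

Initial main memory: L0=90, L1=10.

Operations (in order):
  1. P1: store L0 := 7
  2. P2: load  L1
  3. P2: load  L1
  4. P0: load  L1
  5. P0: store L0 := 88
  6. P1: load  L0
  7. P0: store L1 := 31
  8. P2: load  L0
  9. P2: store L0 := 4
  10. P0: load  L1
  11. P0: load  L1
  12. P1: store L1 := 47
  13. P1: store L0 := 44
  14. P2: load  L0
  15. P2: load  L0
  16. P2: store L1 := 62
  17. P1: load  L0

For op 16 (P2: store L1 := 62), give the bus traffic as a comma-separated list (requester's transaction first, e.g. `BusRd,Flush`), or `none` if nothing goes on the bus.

bus = BusRdX,Flush

step 1: P1: store L0 := 7  ⟶  IMI  (L0)  txn=BusRdX  M[L0]=90
step 2: P2: load  L1  ⟶  IIS  (L1)  txn=BusRd  M[L1]=10
step 3: P2: load  L1  ⟶  IIS  (L1)  txn=∅  M[L1]=10
step 4: P0: load  L1  ⟶  SIS  (L1)  txn=BusRd  M[L1]=10
step 5: P0: store L0 := 88  ⟶  MII  (L0)  txn=BusRdX+Flush  M[L0]=7
step 6: P1: load  L0  ⟶  SSI  (L0)  txn=BusRd+Flush  M[L0]=88
step 7: P0: store L1 := 31  ⟶  MII  (L1)  txn=BusRdX  M[L1]=10
step 8: P2: load  L0  ⟶  SSS  (L0)  txn=BusRd  M[L0]=88
step 9: P2: store L0 := 4  ⟶  IIM  (L0)  txn=BusRdX  M[L0]=88
step 10: P0: load  L1  ⟶  MII  (L1)  txn=∅  M[L1]=10
step 11: P0: load  L1  ⟶  MII  (L1)  txn=∅  M[L1]=10
step 12: P1: store L1 := 47  ⟶  IMI  (L1)  txn=BusRdX+Flush  M[L1]=31
step 13: P1: store L0 := 44  ⟶  IMI  (L0)  txn=BusRdX+Flush  M[L0]=4
step 14: P2: load  L0  ⟶  ISS  (L0)  txn=BusRd+Flush  M[L0]=44
step 15: P2: load  L0  ⟶  ISS  (L0)  txn=∅  M[L0]=44
step 16: P2: store L1 := 62  ⟶  IIM  (L1)  txn=BusRdX+Flush  M[L1]=47
step 17: P1: load  L0  ⟶  ISS  (L0)  txn=∅  M[L0]=44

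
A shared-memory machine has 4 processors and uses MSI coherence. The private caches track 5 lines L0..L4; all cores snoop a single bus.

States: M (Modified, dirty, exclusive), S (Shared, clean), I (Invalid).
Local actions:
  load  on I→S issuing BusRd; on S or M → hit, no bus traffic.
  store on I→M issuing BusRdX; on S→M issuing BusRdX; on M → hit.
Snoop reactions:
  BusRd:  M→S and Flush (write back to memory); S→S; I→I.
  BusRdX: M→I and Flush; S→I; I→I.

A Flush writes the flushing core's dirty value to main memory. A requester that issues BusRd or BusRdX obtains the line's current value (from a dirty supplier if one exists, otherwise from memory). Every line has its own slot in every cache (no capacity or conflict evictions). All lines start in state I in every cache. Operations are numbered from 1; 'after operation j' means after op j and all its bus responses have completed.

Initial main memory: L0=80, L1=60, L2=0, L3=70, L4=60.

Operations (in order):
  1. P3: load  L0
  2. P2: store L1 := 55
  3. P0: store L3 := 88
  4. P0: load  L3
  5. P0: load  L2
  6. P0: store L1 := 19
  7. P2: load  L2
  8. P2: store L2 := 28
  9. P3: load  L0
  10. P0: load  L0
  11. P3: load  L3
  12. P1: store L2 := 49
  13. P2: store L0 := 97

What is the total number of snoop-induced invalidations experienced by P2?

step 1: P3: load  L0  ⟶  IIIS  (L0)  txn=BusRd  M[L0]=80
step 2: P2: store L1 := 55  ⟶  IIMI  (L1)  txn=BusRdX  M[L1]=60
step 3: P0: store L3 := 88  ⟶  MIII  (L3)  txn=BusRdX  M[L3]=70
step 4: P0: load  L3  ⟶  MIII  (L3)  txn=∅  M[L3]=70
step 5: P0: load  L2  ⟶  SIII  (L2)  txn=BusRd  M[L2]=0
step 6: P0: store L1 := 19  ⟶  MIII  (L1)  txn=BusRdX+Flush  M[L1]=55
step 7: P2: load  L2  ⟶  SISI  (L2)  txn=BusRd  M[L2]=0
step 8: P2: store L2 := 28  ⟶  IIMI  (L2)  txn=BusRdX  M[L2]=0
step 9: P3: load  L0  ⟶  IIIS  (L0)  txn=∅  M[L0]=80
step 10: P0: load  L0  ⟶  SIIS  (L0)  txn=BusRd  M[L0]=80
step 11: P3: load  L3  ⟶  SIIS  (L3)  txn=BusRd+Flush  M[L3]=88
step 12: P1: store L2 := 49  ⟶  IMII  (L2)  txn=BusRdX+Flush  M[L2]=28
step 13: P2: store L0 := 97  ⟶  IIMI  (L0)  txn=BusRdX  M[L0]=80

invalidations = 2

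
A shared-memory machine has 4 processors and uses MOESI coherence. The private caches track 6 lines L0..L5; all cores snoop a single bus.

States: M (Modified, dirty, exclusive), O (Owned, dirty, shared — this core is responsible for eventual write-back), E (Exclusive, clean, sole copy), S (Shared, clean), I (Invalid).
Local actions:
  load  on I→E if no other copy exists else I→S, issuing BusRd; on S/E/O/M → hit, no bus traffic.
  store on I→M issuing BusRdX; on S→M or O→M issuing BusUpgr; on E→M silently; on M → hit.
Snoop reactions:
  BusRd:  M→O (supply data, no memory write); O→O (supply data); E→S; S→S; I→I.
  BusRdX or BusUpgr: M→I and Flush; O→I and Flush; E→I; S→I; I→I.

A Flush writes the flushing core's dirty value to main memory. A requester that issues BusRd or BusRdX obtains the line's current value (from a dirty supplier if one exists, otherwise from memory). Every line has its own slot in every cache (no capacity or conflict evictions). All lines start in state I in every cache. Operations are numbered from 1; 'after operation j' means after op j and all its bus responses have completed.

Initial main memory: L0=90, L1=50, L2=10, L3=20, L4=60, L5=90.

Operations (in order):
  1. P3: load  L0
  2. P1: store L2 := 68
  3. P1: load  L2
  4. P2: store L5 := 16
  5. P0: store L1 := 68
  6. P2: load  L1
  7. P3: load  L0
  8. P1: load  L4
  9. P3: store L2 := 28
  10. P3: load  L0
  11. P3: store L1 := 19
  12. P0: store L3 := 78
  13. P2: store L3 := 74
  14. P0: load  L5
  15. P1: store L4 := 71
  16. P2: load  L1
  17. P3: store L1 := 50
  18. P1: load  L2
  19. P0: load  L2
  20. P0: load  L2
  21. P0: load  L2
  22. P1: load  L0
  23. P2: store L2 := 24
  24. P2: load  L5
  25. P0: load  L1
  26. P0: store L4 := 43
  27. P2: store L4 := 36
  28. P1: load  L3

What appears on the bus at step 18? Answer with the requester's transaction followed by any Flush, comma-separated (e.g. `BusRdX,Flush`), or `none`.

bus = BusRd

1. P3: load  L0  bus=[BusRd]  L0: P0=I P1=I P2=I P3=E  mem[L0]=90
2. P1: store L2 := 68  bus=[BusRdX]  L2: P0=I P1=M P2=I P3=I  mem[L2]=10
3. P1: load  L2  bus=[-]  L2: P0=I P1=M P2=I P3=I  mem[L2]=10
4. P2: store L5 := 16  bus=[BusRdX]  L5: P0=I P1=I P2=M P3=I  mem[L5]=90
5. P0: store L1 := 68  bus=[BusRdX]  L1: P0=M P1=I P2=I P3=I  mem[L1]=50
6. P2: load  L1  bus=[BusRd]  L1: P0=O P1=I P2=S P3=I  mem[L1]=50
7. P3: load  L0  bus=[-]  L0: P0=I P1=I P2=I P3=E  mem[L0]=90
8. P1: load  L4  bus=[BusRd]  L4: P0=I P1=E P2=I P3=I  mem[L4]=60
9. P3: store L2 := 28  bus=[BusRdX,Flush]  L2: P0=I P1=I P2=I P3=M  mem[L2]=68
10. P3: load  L0  bus=[-]  L0: P0=I P1=I P2=I P3=E  mem[L0]=90
11. P3: store L1 := 19  bus=[BusRdX,Flush]  L1: P0=I P1=I P2=I P3=M  mem[L1]=68
12. P0: store L3 := 78  bus=[BusRdX]  L3: P0=M P1=I P2=I P3=I  mem[L3]=20
13. P2: store L3 := 74  bus=[BusRdX,Flush]  L3: P0=I P1=I P2=M P3=I  mem[L3]=78
14. P0: load  L5  bus=[BusRd]  L5: P0=S P1=I P2=O P3=I  mem[L5]=90
15. P1: store L4 := 71  bus=[-]  L4: P0=I P1=M P2=I P3=I  mem[L4]=60
16. P2: load  L1  bus=[BusRd]  L1: P0=I P1=I P2=S P3=O  mem[L1]=68
17. P3: store L1 := 50  bus=[BusUpgr]  L1: P0=I P1=I P2=I P3=M  mem[L1]=68
18. P1: load  L2  bus=[BusRd]  L2: P0=I P1=S P2=I P3=O  mem[L2]=68
19. P0: load  L2  bus=[BusRd]  L2: P0=S P1=S P2=I P3=O  mem[L2]=68
20. P0: load  L2  bus=[-]  L2: P0=S P1=S P2=I P3=O  mem[L2]=68
21. P0: load  L2  bus=[-]  L2: P0=S P1=S P2=I P3=O  mem[L2]=68
22. P1: load  L0  bus=[BusRd]  L0: P0=I P1=S P2=I P3=S  mem[L0]=90
23. P2: store L2 := 24  bus=[BusRdX,Flush]  L2: P0=I P1=I P2=M P3=I  mem[L2]=28
24. P2: load  L5  bus=[-]  L5: P0=S P1=I P2=O P3=I  mem[L5]=90
25. P0: load  L1  bus=[BusRd]  L1: P0=S P1=I P2=I P3=O  mem[L1]=68
26. P0: store L4 := 43  bus=[BusRdX,Flush]  L4: P0=M P1=I P2=I P3=I  mem[L4]=71
27. P2: store L4 := 36  bus=[BusRdX,Flush]  L4: P0=I P1=I P2=M P3=I  mem[L4]=43
28. P1: load  L3  bus=[BusRd]  L3: P0=I P1=S P2=O P3=I  mem[L3]=78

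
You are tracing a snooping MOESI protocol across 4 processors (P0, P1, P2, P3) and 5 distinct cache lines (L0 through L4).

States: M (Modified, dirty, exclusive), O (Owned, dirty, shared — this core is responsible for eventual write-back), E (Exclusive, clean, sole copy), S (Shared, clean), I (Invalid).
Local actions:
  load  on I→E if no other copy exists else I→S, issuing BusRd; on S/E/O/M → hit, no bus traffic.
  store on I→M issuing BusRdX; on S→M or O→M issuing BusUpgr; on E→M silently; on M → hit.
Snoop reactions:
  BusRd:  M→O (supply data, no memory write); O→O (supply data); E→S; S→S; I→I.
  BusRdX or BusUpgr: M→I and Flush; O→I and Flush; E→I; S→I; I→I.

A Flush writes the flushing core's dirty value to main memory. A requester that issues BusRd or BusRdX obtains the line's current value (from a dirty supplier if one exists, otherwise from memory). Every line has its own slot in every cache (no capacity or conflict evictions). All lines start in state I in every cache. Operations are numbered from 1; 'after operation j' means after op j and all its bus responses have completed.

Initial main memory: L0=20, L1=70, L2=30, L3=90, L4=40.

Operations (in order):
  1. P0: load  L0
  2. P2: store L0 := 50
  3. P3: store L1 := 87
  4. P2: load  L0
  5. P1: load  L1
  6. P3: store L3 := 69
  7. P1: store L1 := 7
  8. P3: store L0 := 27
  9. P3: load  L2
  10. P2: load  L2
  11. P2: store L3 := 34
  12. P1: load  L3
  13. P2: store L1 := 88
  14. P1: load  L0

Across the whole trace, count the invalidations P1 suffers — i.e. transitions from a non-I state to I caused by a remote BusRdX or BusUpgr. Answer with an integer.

invalidations = 1

[1] P0: load  L0 | P0:E(20), P1:I, P2:I, P3:I | bus: BusRd
[2] P2: store L0 := 50 | P0:I, P1:I, P2:M(50), P3:I | bus: BusRdX
[3] P3: store L1 := 87 | P0:I, P1:I, P2:I, P3:M(87) | bus: BusRdX
[4] P2: load  L0 | P0:I, P1:I, P2:M(50), P3:I | bus: none
[5] P1: load  L1 | P0:I, P1:S(87), P2:I, P3:O(87) | bus: BusRd
[6] P3: store L3 := 69 | P0:I, P1:I, P2:I, P3:M(69) | bus: BusRdX
[7] P1: store L1 := 7 | P0:I, P1:M(7), P2:I, P3:I | bus: BusUpgr,Flush
[8] P3: store L0 := 27 | P0:I, P1:I, P2:I, P3:M(27) | bus: BusRdX,Flush
[9] P3: load  L2 | P0:I, P1:I, P2:I, P3:E(30) | bus: BusRd
[10] P2: load  L2 | P0:I, P1:I, P2:S(30), P3:S(30) | bus: BusRd
[11] P2: store L3 := 34 | P0:I, P1:I, P2:M(34), P3:I | bus: BusRdX,Flush
[12] P1: load  L3 | P0:I, P1:S(34), P2:O(34), P3:I | bus: BusRd
[13] P2: store L1 := 88 | P0:I, P1:I, P2:M(88), P3:I | bus: BusRdX,Flush
[14] P1: load  L0 | P0:I, P1:S(27), P2:I, P3:O(27) | bus: BusRd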